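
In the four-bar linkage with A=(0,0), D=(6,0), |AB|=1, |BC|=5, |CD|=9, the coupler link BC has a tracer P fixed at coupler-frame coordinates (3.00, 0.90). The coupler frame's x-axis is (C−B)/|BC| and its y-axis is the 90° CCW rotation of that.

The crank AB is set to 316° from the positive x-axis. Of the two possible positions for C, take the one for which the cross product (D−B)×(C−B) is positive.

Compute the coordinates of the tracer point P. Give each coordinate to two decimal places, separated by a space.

-1.86 1.08

A=(0,0), D=(6.00,0)
B = A + 1.00·(cos316°, sin316°) = (0.7193, -0.6947)
|BD| = 5.3262
circle(B,5.00) ∩ circle(D,9.00): a=-2.5940, h=4.2745
  candidates: C₊=(-2.4100,3.2050) cross=22.767; C₋=(-1.2950,-5.2709) cross=-22.767
  mode + wants cross > 0 → take C=(-2.4100,3.2050) (cross=22.767)
ex = (C−B)/|BC| = (-0.6259,0.7799); ey = (-0.7799,-0.6259)
P = B + 3.00·ex + 0.90·ey = (-1.8602,1.0818)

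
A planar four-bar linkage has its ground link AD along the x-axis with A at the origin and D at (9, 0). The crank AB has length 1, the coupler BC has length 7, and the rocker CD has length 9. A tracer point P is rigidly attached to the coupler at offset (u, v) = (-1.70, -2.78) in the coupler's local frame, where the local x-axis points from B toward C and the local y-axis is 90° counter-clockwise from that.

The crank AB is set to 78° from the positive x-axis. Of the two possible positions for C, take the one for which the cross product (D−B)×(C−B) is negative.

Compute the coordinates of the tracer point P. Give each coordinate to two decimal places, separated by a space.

A=(0,0), D=(9.00,0)
B = A + 1.00·(cos78°, sin78°) = (0.2079, 0.9781)
|BD| = 8.8463
circle(B,7.00) ∩ circle(D,9.00): a=2.6145, h=6.4934
  candidates: C₊=(3.5244,7.1427) cross=57.443; C₋=(2.0884,-5.7645) cross=-57.443
  mode - wants cross < 0 → take C=(2.0884,-5.7645) (cross=-57.443)
ex = (C−B)/|BC| = (0.2686,-0.9632); ey = (0.9632,0.2686)
P = B + -1.70·ex + -2.78·ey = (-2.9266,1.8688)

-2.93 1.87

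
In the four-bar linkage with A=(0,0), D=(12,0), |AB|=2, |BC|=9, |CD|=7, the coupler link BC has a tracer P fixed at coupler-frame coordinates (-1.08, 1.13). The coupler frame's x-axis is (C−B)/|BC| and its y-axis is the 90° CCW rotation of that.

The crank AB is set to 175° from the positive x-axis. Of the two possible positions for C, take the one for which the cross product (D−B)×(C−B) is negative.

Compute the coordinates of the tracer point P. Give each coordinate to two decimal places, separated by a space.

-2.47 1.66

A=(0,0), D=(12.00,0)
B = A + 2.00·(cos175°, sin175°) = (-1.9924, 0.1743)
|BD| = 13.9935
circle(B,9.00) ∩ circle(D,7.00): a=8.1401, h=3.8391
  candidates: C₊=(6.1949,3.9117) cross=53.722; C₋=(6.0993,-3.7658) cross=-53.722
  mode - wants cross < 0 → take C=(6.0993,-3.7658) (cross=-53.722)
ex = (C−B)/|BC| = (0.8991,-0.4378); ey = (0.4378,0.8991)
P = B + -1.08·ex + 1.13·ey = (-2.4687,1.6631)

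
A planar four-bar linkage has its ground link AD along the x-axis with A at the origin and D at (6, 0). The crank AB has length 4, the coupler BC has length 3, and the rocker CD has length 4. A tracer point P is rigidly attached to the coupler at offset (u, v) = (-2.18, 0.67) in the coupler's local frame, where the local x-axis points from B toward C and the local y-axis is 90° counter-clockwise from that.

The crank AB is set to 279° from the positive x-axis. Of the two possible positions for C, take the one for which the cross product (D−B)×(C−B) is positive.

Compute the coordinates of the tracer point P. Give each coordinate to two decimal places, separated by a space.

A=(0,0), D=(6.00,0)
B = A + 4.00·(cos279°, sin279°) = (0.6257, -3.9508)
|BD| = 6.6702
circle(B,3.00) ∩ circle(D,4.00): a=2.8104, h=1.0497
  candidates: C₊=(2.2683,-1.4404) cross=7.002; C₋=(3.5118,-3.1319) cross=-7.002
  mode + wants cross > 0 → take C=(2.2683,-1.4404) (cross=7.002)
ex = (C−B)/|BC| = (0.5475,0.8368); ey = (-0.8368,0.5475)
P = B + -2.18·ex + 0.67·ey = (-1.1285,-5.4081)

-1.13 -5.41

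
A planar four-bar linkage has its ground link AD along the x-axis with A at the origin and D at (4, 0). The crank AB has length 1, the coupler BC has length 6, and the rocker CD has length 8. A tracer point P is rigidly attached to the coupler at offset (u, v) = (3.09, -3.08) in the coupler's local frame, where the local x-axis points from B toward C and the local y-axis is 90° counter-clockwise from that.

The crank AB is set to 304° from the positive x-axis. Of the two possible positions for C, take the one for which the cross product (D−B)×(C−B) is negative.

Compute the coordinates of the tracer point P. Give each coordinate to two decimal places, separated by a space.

A=(0,0), D=(4.00,0)
B = A + 1.00·(cos304°, sin304°) = (0.5592, -0.8290)
|BD| = 3.5393
circle(B,6.00) ∩ circle(D,8.00): a=-2.1860, h=5.5876
  candidates: C₊=(-2.8748,4.0911) cross=19.776; C₋=(-0.2571,-6.7732) cross=-19.776
  mode - wants cross < 0 → take C=(-0.2571,-6.7732) (cross=-19.776)
ex = (C−B)/|BC| = (-0.1361,-0.9907); ey = (0.9907,-0.1361)
P = B + 3.09·ex + -3.08·ey = (-2.9126,-3.4713)

-2.91 -3.47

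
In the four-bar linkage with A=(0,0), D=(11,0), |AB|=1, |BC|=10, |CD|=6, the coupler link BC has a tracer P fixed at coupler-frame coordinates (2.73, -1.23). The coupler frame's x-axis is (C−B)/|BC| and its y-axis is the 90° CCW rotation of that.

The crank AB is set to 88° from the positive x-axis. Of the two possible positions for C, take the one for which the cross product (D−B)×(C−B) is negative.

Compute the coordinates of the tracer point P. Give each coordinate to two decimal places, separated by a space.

1.43 -1.65

A=(0,0), D=(11.00,0)
B = A + 1.00·(cos88°, sin88°) = (0.0349, 0.9994)
|BD| = 11.0105
circle(B,10.00) ∩ circle(D,6.00): a=8.4116, h=5.4079
  candidates: C₊=(8.9026,5.6215) cross=59.544; C₋=(7.9209,-5.1497) cross=-59.544
  mode - wants cross < 0 → take C=(7.9209,-5.1497) (cross=-59.544)
ex = (C−B)/|BC| = (0.7886,-0.6149); ey = (0.6149,0.7886)
P = B + 2.73·ex + -1.23·ey = (1.4314,-1.6493)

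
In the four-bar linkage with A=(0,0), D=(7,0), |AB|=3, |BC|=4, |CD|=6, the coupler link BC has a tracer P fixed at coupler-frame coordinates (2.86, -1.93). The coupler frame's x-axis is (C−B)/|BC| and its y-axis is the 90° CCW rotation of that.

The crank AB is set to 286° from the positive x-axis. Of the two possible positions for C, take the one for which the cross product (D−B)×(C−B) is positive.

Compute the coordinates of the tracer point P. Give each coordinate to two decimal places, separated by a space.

2.95 -0.16

A=(0,0), D=(7.00,0)
B = A + 3.00·(cos286°, sin286°) = (0.8269, -2.8838)
|BD| = 6.8135
circle(B,4.00) ∩ circle(D,6.00): a=1.9390, h=3.4986
  candidates: C₊=(1.1029,1.1067) cross=23.837; C₋=(4.0645,-5.2329) cross=-23.837
  mode + wants cross > 0 → take C=(1.1029,1.1067) (cross=23.837)
ex = (C−B)/|BC| = (0.0690,0.9976); ey = (-0.9976,0.0690)
P = B + 2.86·ex + -1.93·ey = (2.9497,-0.1638)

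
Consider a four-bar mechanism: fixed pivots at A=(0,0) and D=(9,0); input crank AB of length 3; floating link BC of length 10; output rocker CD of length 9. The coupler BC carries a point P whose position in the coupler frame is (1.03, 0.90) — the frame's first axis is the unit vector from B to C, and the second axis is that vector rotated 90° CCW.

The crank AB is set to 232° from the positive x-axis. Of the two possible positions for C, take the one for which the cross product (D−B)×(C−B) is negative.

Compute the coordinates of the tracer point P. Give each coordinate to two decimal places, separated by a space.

-0.48 -2.29

A=(0,0), D=(9.00,0)
B = A + 3.00·(cos232°, sin232°) = (-1.8470, -2.3640)
|BD| = 11.1016
circle(B,10.00) ∩ circle(D,9.00): a=6.4065, h=7.6783
  candidates: C₊=(2.7776,6.5024) cross=85.241; C₋=(6.0477,-8.5020) cross=-85.241
  mode - wants cross < 0 → take C=(6.0477,-8.5020) (cross=-85.241)
ex = (C−B)/|BC| = (0.7895,-0.6138); ey = (0.6138,0.7895)
P = B + 1.03·ex + 0.90·ey = (-0.4814,-2.2857)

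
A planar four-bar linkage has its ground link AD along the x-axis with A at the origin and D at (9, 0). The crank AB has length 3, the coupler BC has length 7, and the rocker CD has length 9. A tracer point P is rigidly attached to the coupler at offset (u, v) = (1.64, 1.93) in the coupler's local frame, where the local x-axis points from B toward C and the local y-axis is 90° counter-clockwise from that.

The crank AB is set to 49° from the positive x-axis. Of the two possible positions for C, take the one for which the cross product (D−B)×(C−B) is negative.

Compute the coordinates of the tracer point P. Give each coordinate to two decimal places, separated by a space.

3.74 0.45

A=(0,0), D=(9.00,0)
B = A + 3.00·(cos49°, sin49°) = (1.9682, 2.2641)
|BD| = 7.3873
circle(B,7.00) ∩ circle(D,9.00): a=1.5278, h=6.8312
  candidates: C₊=(5.5161,8.2984) cross=50.465; C₋=(1.3288,-4.7066) cross=-50.465
  mode - wants cross < 0 → take C=(1.3288,-4.7066) (cross=-50.465)
ex = (C−B)/|BC| = (-0.0913,-0.9958); ey = (0.9958,-0.0913)
P = B + 1.64·ex + 1.93·ey = (3.7403,0.4547)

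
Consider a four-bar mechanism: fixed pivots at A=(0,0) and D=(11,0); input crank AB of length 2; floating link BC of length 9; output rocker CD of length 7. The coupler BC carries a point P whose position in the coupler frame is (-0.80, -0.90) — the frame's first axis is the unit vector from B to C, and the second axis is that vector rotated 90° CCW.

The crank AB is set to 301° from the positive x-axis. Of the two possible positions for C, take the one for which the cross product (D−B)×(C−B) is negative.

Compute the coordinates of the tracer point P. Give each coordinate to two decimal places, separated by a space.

-0.13 -2.04

A=(0,0), D=(11.00,0)
B = A + 2.00·(cos301°, sin301°) = (1.0301, -1.7143)
|BD| = 10.1162
circle(B,9.00) ∩ circle(D,7.00): a=6.6397, h=6.0757
  candidates: C₊=(6.5442,5.3987) cross=61.463; C₋=(8.6034,-6.5769) cross=-61.463
  mode - wants cross < 0 → take C=(8.6034,-6.5769) (cross=-61.463)
ex = (C−B)/|BC| = (0.8415,-0.5403); ey = (0.5403,0.8415)
P = B + -0.80·ex + -0.90·ey = (-0.1294,-2.0394)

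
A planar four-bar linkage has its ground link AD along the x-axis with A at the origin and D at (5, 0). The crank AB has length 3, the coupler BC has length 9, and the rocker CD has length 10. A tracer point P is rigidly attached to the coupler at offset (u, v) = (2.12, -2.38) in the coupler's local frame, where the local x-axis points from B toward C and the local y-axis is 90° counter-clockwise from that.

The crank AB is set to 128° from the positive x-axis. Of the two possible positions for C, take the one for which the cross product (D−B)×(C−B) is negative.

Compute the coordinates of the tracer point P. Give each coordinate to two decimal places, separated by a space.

A=(0,0), D=(5.00,0)
B = A + 3.00·(cos128°, sin128°) = (-1.8470, 2.3640)
|BD| = 7.2436
circle(B,9.00) ∩ circle(D,10.00): a=2.3103, h=8.6984
  candidates: C₊=(3.1756,9.8322) cross=63.008; C₋=(-2.5020,-6.6121) cross=-63.008
  mode - wants cross < 0 → take C=(-2.5020,-6.6121) (cross=-63.008)
ex = (C−B)/|BC| = (-0.0728,-0.9973); ey = (0.9973,-0.0728)
P = B + 2.12·ex + -2.38·ey = (-4.3750,0.4229)

-4.37 0.42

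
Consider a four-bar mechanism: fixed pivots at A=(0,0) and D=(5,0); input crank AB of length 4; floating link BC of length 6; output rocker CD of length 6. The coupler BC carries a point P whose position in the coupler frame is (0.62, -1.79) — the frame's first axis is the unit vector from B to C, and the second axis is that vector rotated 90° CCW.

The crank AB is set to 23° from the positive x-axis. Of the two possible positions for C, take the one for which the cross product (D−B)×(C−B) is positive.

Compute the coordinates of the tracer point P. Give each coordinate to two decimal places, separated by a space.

5.12 0.33

A=(0,0), D=(5.00,0)
B = A + 4.00·(cos23°, sin23°) = (3.6820, 1.5629)
|BD| = 2.0445
circle(B,6.00) ∩ circle(D,6.00): a=1.0222, h=5.9123
  candidates: C₊=(8.8608,4.5929) cross=12.087; C₋=(-0.1787,-3.0299) cross=-12.087
  mode + wants cross > 0 → take C=(8.8608,4.5929) (cross=12.087)
ex = (C−B)/|BC| = (0.8631,0.5050); ey = (-0.5050,0.8631)
P = B + 0.62·ex + -1.79·ey = (5.1211,0.3310)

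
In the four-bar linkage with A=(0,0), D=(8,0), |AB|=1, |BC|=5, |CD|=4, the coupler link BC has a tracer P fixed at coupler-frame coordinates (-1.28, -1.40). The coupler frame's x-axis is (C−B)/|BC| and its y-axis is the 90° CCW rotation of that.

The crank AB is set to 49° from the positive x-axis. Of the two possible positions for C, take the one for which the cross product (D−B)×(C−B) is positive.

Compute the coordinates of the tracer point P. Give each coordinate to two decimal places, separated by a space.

A=(0,0), D=(8.00,0)
B = A + 1.00·(cos49°, sin49°) = (0.6561, 0.7547)
|BD| = 7.3826
circle(B,5.00) ∩ circle(D,4.00): a=4.3008, h=2.5500
  candidates: C₊=(5.1951,2.8517) cross=18.826; C₋=(4.6737,-2.2216) cross=-18.826
  mode + wants cross > 0 → take C=(5.1951,2.8517) (cross=18.826)
ex = (C−B)/|BC| = (0.9078,0.4194); ey = (-0.4194,0.9078)
P = B + -1.28·ex + -1.40·ey = (0.0812,-1.0530)

0.08 -1.05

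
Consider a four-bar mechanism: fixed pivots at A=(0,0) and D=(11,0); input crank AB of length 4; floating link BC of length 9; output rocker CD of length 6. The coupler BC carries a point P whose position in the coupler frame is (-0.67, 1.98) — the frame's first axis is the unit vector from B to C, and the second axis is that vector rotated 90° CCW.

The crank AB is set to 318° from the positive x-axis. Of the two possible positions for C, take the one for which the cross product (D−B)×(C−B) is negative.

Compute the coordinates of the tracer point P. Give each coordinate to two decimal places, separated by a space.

A=(0,0), D=(11.00,0)
B = A + 4.00·(cos318°, sin318°) = (2.9726, -2.6765)
|BD| = 8.4619
circle(B,9.00) ∩ circle(D,6.00): a=6.8899, h=5.7904
  candidates: C₊=(7.6772,4.9959) cross=48.998; C₋=(11.3403,-5.9903) cross=-48.998
  mode - wants cross < 0 → take C=(11.3403,-5.9903) (cross=-48.998)
ex = (C−B)/|BC| = (0.9297,-0.3682); ey = (0.3682,0.9297)
P = B + -0.67·ex + 1.98·ey = (3.0787,-0.5889)

3.08 -0.59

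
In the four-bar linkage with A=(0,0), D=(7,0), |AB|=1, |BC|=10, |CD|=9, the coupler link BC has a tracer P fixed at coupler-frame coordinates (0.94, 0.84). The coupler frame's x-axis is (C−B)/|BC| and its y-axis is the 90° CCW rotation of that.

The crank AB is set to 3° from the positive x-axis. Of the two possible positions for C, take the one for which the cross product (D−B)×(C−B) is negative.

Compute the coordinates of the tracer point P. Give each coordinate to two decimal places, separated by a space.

A=(0,0), D=(7.00,0)
B = A + 1.00·(cos3°, sin3°) = (0.9986, 0.0523)
|BD| = 6.0016
circle(B,10.00) ∩ circle(D,9.00): a=4.5837, h=8.8876
  candidates: C₊=(5.6597,8.8996) cross=53.340; C₋=(5.5047,-8.8749) cross=-53.340
  mode - wants cross < 0 → take C=(5.5047,-8.8749) (cross=-53.340)
ex = (C−B)/|BC| = (0.4506,-0.8927); ey = (0.8927,0.4506)
P = B + 0.94·ex + 0.84·ey = (2.1721,-0.4083)

2.17 -0.41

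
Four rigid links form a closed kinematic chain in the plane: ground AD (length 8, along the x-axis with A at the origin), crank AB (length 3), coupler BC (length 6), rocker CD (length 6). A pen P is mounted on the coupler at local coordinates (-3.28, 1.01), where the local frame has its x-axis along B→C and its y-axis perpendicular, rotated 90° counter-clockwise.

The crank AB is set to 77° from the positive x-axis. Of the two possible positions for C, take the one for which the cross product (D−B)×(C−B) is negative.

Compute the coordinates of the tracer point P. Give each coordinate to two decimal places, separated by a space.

0.54 6.35

A=(0,0), D=(8.00,0)
B = A + 3.00·(cos77°, sin77°) = (0.6749, 2.9231)
|BD| = 7.8868
circle(B,6.00) ∩ circle(D,6.00): a=3.9434, h=4.5221
  candidates: C₊=(6.0135,5.6616) cross=35.665; C₋=(2.6614,-2.7385) cross=-35.665
  mode - wants cross < 0 → take C=(2.6614,-2.7385) (cross=-35.665)
ex = (C−B)/|BC| = (0.3311,-0.9436); ey = (0.9436,0.3311)
P = B + -3.28·ex + 1.01·ey = (0.5419,6.3525)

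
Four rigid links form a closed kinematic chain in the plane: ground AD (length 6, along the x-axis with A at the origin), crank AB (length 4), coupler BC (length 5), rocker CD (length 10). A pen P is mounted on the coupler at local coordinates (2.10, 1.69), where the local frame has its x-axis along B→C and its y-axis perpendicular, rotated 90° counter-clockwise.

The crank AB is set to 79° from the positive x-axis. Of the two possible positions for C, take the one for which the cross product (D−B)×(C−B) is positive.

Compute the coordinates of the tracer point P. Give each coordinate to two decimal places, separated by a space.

A=(0,0), D=(6.00,0)
B = A + 4.00·(cos79°, sin79°) = (0.7632, 3.9265)
|BD| = 6.5453
circle(B,5.00) ∩ circle(D,10.00): a=-2.4566, h=4.3549
  candidates: C₊=(1.4102,8.8845) cross=28.504; C₋=(-3.8147,1.9160) cross=-28.504
  mode + wants cross > 0 → take C=(1.4102,8.8845) (cross=28.504)
ex = (C−B)/|BC| = (0.1294,0.9916); ey = (-0.9916,0.1294)
P = B + 2.10·ex + 1.69·ey = (-0.6408,6.2275)

-0.64 6.23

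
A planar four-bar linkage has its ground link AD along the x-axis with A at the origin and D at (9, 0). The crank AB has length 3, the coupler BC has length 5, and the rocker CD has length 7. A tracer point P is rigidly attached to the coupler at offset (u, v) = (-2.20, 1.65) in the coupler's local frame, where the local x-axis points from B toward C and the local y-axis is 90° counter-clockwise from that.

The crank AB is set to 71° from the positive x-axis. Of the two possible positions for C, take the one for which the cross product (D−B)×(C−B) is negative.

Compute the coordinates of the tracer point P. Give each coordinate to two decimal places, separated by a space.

A=(0,0), D=(9.00,0)
B = A + 3.00·(cos71°, sin71°) = (0.9767, 2.8366)
|BD| = 8.5100
circle(B,5.00) ∩ circle(D,7.00): a=2.8449, h=4.1118
  candidates: C₊=(5.0294,5.7649) cross=34.991; C₋=(2.2883,-1.9883) cross=-34.991
  mode - wants cross < 0 → take C=(2.2883,-1.9883) (cross=-34.991)
ex = (C−B)/|BC| = (0.2623,-0.9650); ey = (0.9650,0.2623)
P = B + -2.20·ex + 1.65·ey = (1.9918,5.3923)

1.99 5.39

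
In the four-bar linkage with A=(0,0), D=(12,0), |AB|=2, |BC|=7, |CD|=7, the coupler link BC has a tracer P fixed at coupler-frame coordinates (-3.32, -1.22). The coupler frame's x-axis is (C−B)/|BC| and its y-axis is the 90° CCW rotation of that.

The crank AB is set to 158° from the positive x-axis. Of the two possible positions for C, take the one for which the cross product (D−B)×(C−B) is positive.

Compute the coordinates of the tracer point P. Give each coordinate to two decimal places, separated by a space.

A=(0,0), D=(12.00,0)
B = A + 2.00·(cos158°, sin158°) = (-1.8544, 0.7492)
|BD| = 13.8746
circle(B,7.00) ∩ circle(D,7.00): a=6.9373, h=0.9348
  candidates: C₊=(5.1233,1.3080) cross=12.970; C₋=(5.0223,-0.5588) cross=-12.970
  mode + wants cross > 0 → take C=(5.1233,1.3080) (cross=12.970)
ex = (C−B)/|BC| = (0.9968,0.0798); ey = (-0.0798,0.9968)
P = B + -3.32·ex + -1.22·ey = (-5.0664,-0.7319)

-5.07 -0.73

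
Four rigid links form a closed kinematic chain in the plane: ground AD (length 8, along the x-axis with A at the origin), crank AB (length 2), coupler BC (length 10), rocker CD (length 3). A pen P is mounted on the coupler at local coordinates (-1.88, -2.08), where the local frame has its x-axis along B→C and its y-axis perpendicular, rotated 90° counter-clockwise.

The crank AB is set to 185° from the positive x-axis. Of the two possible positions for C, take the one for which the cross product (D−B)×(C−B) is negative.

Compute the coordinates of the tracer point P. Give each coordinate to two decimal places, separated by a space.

A=(0,0), D=(8.00,0)
B = A + 2.00·(cos185°, sin185°) = (-1.9924, -0.1743)
|BD| = 9.9939
circle(B,10.00) ∩ circle(D,3.00): a=9.5497, h=2.9669
  candidates: C₊=(7.5041,2.9587) cross=29.651; C₋=(7.6076,-2.9742) cross=-29.651
  mode - wants cross < 0 → take C=(7.6076,-2.9742) (cross=-29.651)
ex = (C−B)/|BC| = (0.9600,-0.2800); ey = (0.2800,0.9600)
P = B + -1.88·ex + -2.08·ey = (-4.3796,-1.6447)

-4.38 -1.64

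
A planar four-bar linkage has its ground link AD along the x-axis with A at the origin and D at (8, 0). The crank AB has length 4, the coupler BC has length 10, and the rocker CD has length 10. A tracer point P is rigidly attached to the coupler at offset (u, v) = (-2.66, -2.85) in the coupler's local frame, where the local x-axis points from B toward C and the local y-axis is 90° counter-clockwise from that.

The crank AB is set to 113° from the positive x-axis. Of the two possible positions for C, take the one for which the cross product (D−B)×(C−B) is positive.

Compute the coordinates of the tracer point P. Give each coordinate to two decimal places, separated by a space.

-1.90 -0.20

A=(0,0), D=(8.00,0)
B = A + 4.00·(cos113°, sin113°) = (-1.5629, 3.6820)
|BD| = 10.2473
circle(B,10.00) ∩ circle(D,10.00): a=5.1236, h=8.5877
  candidates: C₊=(6.3042,9.8552) cross=88.000; C₋=(0.1328,-6.1732) cross=-88.000
  mode + wants cross > 0 → take C=(6.3042,9.8552) (cross=88.000)
ex = (C−B)/|BC| = (0.7867,0.6173); ey = (-0.6173,0.7867)
P = B + -2.66·ex + -2.85·ey = (-1.8962,-0.2022)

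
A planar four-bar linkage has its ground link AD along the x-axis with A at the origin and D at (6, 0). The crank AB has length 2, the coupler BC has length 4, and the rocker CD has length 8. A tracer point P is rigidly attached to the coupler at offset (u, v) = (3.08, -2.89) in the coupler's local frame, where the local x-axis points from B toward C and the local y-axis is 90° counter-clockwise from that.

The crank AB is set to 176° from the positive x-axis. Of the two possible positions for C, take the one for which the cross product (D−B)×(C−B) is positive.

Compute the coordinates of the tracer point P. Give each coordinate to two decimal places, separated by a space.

1.61 2.34

A=(0,0), D=(6.00,0)
B = A + 2.00·(cos176°, sin176°) = (-1.9951, 0.1395)
|BD| = 7.9963
circle(B,4.00) ∩ circle(D,8.00): a=0.9968, h=3.8738
  candidates: C₊=(-0.9309,3.9953) cross=30.976; C₋=(-1.0661,-3.7511) cross=-30.976
  mode + wants cross > 0 → take C=(-0.9309,3.9953) (cross=30.976)
ex = (C−B)/|BC| = (0.2661,0.9640); ey = (-0.9640,0.2661)
P = B + 3.08·ex + -2.89·ey = (1.6102,2.3396)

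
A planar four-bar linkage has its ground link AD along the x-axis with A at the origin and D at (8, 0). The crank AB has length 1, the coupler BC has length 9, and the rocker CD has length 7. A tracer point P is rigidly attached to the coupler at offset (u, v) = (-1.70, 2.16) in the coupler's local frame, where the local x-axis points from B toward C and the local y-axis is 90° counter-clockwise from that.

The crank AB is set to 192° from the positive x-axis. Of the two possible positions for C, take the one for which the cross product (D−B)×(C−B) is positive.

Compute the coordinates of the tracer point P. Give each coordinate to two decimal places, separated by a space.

-3.72 0.01

A=(0,0), D=(8.00,0)
B = A + 1.00·(cos192°, sin192°) = (-0.9781, -0.2079)
|BD| = 8.9806
circle(B,9.00) ∩ circle(D,7.00): a=6.2719, h=6.4547
  candidates: C₊=(5.1426,6.3903) cross=57.967; C₋=(5.4415,-6.5157) cross=-57.967
  mode + wants cross > 0 → take C=(5.1426,6.3903) (cross=57.967)
ex = (C−B)/|BC| = (0.6801,0.7331); ey = (-0.7331,0.6801)
P = B + -1.70·ex + 2.16·ey = (-3.7179,0.0148)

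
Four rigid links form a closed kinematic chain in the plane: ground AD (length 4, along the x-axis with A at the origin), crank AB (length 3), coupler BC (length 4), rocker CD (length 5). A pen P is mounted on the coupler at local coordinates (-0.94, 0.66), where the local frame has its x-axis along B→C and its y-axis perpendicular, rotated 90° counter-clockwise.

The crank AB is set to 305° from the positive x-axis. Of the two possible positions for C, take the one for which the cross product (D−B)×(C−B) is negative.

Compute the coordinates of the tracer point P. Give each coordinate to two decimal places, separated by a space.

A=(0,0), D=(4.00,0)
B = A + 3.00·(cos305°, sin305°) = (1.7207, -2.4575)
|BD| = 3.3517
circle(B,4.00) ∩ circle(D,5.00): a=0.3333, h=3.9861
  candidates: C₊=(-0.9752,0.4975) cross=13.360; C₋=(4.8699,-4.9237) cross=-13.360
  mode - wants cross < 0 → take C=(4.8699,-4.9237) (cross=-13.360)
ex = (C−B)/|BC| = (0.7873,-0.6166); ey = (0.6166,0.7873)
P = B + -0.94·ex + 0.66·ey = (1.3876,-1.3583)

1.39 -1.36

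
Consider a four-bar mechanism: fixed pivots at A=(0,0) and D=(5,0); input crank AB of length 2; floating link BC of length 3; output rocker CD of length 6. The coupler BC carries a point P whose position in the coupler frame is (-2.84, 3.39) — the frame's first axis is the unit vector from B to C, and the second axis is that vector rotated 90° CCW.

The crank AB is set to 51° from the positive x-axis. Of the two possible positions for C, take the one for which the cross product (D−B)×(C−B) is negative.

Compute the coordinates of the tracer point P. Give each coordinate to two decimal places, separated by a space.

5.63 0.91

A=(0,0), D=(5.00,0)
B = A + 2.00·(cos51°, sin51°) = (1.2586, 1.5543)
|BD| = 4.0514
circle(B,3.00) ∩ circle(D,6.00): a=-1.3065, h=2.7006
  candidates: C₊=(1.0882,4.5494) cross=10.941; C₋=(-0.9840,-0.4384) cross=-10.941
  mode - wants cross < 0 → take C=(-0.9840,-0.4384) (cross=-10.941)
ex = (C−B)/|BC| = (-0.7475,-0.6642); ey = (0.6642,-0.7475)
P = B + -2.84·ex + 3.39·ey = (5.6334,0.9065)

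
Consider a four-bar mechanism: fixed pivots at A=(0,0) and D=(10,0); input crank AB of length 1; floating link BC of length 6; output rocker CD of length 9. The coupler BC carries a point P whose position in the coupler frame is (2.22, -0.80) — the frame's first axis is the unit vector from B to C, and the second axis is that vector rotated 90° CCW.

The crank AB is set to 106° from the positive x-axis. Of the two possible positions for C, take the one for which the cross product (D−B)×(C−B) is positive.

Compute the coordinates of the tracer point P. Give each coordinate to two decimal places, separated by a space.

1.66 2.32

A=(0,0), D=(10.00,0)
B = A + 1.00·(cos106°, sin106°) = (-0.2756, 0.9613)
|BD| = 10.3205
circle(B,6.00) ∩ circle(D,9.00): a=2.9801, h=5.2076
  candidates: C₊=(3.1766,5.8686) cross=53.745; C₋=(2.2065,-4.5012) cross=-53.745
  mode + wants cross > 0 → take C=(3.1766,5.8686) (cross=53.745)
ex = (C−B)/|BC| = (0.5754,0.8179); ey = (-0.8179,0.5754)
P = B + 2.22·ex + -0.80·ey = (1.6560,2.3167)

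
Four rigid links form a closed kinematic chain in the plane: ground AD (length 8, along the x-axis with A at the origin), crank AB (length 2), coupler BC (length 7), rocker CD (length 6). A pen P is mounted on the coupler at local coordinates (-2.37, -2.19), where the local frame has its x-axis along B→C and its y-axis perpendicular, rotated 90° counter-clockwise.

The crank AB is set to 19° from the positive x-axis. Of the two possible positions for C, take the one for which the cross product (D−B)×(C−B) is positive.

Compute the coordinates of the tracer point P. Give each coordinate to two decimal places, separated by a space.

1.92 -2.58

A=(0,0), D=(8.00,0)
B = A + 2.00·(cos19°, sin19°) = (1.8910, 0.6511)
|BD| = 6.1436
circle(B,7.00) ∩ circle(D,6.00): a=4.1298, h=5.6520
  candidates: C₊=(6.5966,5.8336) cross=34.723; C₋=(5.3985,-5.4067) cross=-34.723
  mode + wants cross > 0 → take C=(6.5966,5.8336) (cross=34.723)
ex = (C−B)/|BC| = (0.6722,0.7403); ey = (-0.7403,0.6722)
P = B + -2.37·ex + -2.19·ey = (1.9192,-2.5757)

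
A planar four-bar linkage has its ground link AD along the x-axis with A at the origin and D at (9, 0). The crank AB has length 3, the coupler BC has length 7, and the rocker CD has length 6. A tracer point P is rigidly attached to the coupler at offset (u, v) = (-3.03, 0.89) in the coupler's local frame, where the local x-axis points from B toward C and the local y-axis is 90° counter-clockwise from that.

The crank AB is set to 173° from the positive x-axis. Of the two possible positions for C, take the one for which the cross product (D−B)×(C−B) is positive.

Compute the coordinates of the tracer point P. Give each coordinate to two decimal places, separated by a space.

-6.13 0.21

A=(0,0), D=(9.00,0)
B = A + 3.00·(cos173°, sin173°) = (-2.9776, 0.3656)
|BD| = 11.9832
circle(B,7.00) ∩ circle(D,6.00): a=6.5340, h=2.5113
  candidates: C₊=(3.6300,2.6763) cross=30.093; C₋=(3.4767,-2.3438) cross=-30.093
  mode + wants cross > 0 → take C=(3.6300,2.6763) (cross=30.093)
ex = (C−B)/|BC| = (0.9439,0.3301); ey = (-0.3301,0.9439)
P = B + -3.03·ex + 0.89·ey = (-6.1316,0.2055)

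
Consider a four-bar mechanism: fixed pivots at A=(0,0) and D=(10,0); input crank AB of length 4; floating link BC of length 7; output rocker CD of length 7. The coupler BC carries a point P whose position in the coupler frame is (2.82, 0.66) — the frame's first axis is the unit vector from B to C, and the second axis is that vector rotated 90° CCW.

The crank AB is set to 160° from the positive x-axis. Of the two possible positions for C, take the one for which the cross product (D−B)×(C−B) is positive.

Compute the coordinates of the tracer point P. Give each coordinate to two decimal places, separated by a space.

-0.98 2.19

A=(0,0), D=(10.00,0)
B = A + 4.00·(cos160°, sin160°) = (-3.7588, 1.3681)
|BD| = 13.8266
circle(B,7.00) ∩ circle(D,7.00): a=6.9133, h=1.0982
  candidates: C₊=(3.2293,1.7769) cross=15.185; C₋=(3.0119,-0.4088) cross=-15.185
  mode + wants cross > 0 → take C=(3.2293,1.7769) (cross=15.185)
ex = (C−B)/|BC| = (0.9983,0.0584); ey = (-0.0584,0.9983)
P = B + 2.82·ex + 0.66·ey = (-0.9821,2.1916)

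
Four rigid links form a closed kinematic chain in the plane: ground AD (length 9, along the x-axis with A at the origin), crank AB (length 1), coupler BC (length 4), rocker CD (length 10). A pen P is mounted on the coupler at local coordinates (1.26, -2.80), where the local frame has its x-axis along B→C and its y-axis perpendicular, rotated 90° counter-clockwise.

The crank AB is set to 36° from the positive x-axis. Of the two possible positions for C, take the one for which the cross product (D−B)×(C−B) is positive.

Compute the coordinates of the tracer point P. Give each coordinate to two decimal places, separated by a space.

3.33 2.34

A=(0,0), D=(9.00,0)
B = A + 1.00·(cos36°, sin36°) = (0.8090, 0.5878)
|BD| = 8.2120
circle(B,4.00) ∩ circle(D,10.00): a=-1.0084, h=3.8708
  candidates: C₊=(0.0802,4.5208) cross=31.787; C₋=(-0.4739,-3.2009) cross=-31.787
  mode + wants cross > 0 → take C=(0.0802,4.5208) (cross=31.787)
ex = (C−B)/|BC| = (-0.1822,0.9833); ey = (-0.9833,-0.1822)
P = B + 1.26·ex + -2.80·ey = (3.3326,2.3368)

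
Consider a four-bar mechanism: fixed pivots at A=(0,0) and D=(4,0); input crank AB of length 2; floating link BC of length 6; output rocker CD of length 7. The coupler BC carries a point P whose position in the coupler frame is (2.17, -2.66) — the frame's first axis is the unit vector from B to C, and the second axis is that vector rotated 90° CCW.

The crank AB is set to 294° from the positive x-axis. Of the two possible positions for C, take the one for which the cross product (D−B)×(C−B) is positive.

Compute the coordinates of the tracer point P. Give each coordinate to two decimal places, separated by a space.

A=(0,0), D=(4.00,0)
B = A + 2.00·(cos294°, sin294°) = (0.8135, -1.8271)
|BD| = 3.6732
circle(B,6.00) ∩ circle(D,7.00): a=0.0670, h=5.9996
  candidates: C₊=(-2.1127,3.4110) cross=22.038; C₋=(3.8559,-6.9985) cross=-22.038
  mode + wants cross > 0 → take C=(-2.1127,3.4110) (cross=22.038)
ex = (C−B)/|BC| = (-0.4877,0.8730); ey = (-0.8730,-0.4877)
P = B + 2.17·ex + -2.66·ey = (2.0774,1.3646)

2.08 1.36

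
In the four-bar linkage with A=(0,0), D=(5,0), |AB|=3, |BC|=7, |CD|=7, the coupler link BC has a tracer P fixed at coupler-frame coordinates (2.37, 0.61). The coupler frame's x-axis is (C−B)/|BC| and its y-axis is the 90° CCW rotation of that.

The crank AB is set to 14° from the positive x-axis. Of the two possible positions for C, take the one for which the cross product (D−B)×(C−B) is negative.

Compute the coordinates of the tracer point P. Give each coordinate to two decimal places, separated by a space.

3.10 -1.71

A=(0,0), D=(5.00,0)
B = A + 3.00·(cos14°, sin14°) = (2.9109, 0.7258)
|BD| = 2.2116
circle(B,7.00) ∩ circle(D,7.00): a=1.1058, h=6.9121
  candidates: C₊=(6.2238,6.8922) cross=15.287; C₋=(1.6871,-6.1664) cross=-15.287
  mode - wants cross < 0 → take C=(1.6871,-6.1664) (cross=-15.287)
ex = (C−B)/|BC| = (-0.1748,-0.9846); ey = (0.9846,-0.1748)
P = B + 2.37·ex + 0.61·ey = (3.0972,-1.7144)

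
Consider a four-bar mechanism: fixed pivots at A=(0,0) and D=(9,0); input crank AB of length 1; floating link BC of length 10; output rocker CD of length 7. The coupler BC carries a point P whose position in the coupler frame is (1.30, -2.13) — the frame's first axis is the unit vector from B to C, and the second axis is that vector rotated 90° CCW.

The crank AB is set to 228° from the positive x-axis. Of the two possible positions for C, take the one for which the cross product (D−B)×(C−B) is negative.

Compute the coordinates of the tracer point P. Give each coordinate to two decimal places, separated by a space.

-0.92 -3.23

A=(0,0), D=(9.00,0)
B = A + 1.00·(cos228°, sin228°) = (-0.6691, -0.7431)
|BD| = 9.6976
circle(B,10.00) ∩ circle(D,7.00): a=7.4783, h=6.6389
  candidates: C₊=(6.2785,6.4493) cross=64.381; C₋=(7.2960,-6.7894) cross=-64.381
  mode - wants cross < 0 → take C=(7.2960,-6.7894) (cross=-64.381)
ex = (C−B)/|BC| = (0.7965,-0.6046); ey = (0.6046,0.7965)
P = B + 1.30·ex + -2.13·ey = (-0.9215,-3.2257)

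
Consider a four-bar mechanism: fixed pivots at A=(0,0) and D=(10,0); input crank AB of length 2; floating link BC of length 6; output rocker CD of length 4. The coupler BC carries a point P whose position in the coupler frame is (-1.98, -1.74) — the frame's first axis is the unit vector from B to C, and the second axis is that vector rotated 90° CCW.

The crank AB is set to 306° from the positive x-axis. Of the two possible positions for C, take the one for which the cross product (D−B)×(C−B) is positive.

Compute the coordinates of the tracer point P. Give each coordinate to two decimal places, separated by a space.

A=(0,0), D=(10.00,0)
B = A + 2.00·(cos306°, sin306°) = (1.1756, -1.6180)
|BD| = 8.9715
circle(B,6.00) ∩ circle(D,4.00): a=5.6004, h=2.1530
  candidates: C₊=(6.2958,1.5097) cross=19.316; C₋=(7.0724,-2.7257) cross=-19.316
  mode + wants cross > 0 → take C=(6.2958,1.5097) (cross=19.316)
ex = (C−B)/|BC| = (0.8534,0.5213); ey = (-0.5213,0.8534)
P = B + -1.98·ex + -1.74·ey = (0.3929,-4.1351)

0.39 -4.14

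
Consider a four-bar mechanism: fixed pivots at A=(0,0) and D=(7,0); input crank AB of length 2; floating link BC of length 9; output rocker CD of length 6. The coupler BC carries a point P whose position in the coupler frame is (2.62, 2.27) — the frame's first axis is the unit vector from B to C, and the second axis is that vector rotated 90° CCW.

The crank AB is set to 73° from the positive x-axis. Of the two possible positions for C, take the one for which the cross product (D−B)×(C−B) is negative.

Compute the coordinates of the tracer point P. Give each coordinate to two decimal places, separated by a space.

A=(0,0), D=(7.00,0)
B = A + 2.00·(cos73°, sin73°) = (0.5847, 1.9126)
|BD| = 6.6943
circle(B,9.00) ∩ circle(D,6.00): a=6.7082, h=6.0000
  candidates: C₊=(8.7276,5.7459) cross=40.166; C₋=(5.2991,-5.7539) cross=-40.166
  mode - wants cross < 0 → take C=(5.2991,-5.7539) (cross=-40.166)
ex = (C−B)/|BC| = (0.5238,-0.8518); ey = (0.8518,0.5238)
P = B + 2.62·ex + 2.27·ey = (3.8908,0.8699)

3.89 0.87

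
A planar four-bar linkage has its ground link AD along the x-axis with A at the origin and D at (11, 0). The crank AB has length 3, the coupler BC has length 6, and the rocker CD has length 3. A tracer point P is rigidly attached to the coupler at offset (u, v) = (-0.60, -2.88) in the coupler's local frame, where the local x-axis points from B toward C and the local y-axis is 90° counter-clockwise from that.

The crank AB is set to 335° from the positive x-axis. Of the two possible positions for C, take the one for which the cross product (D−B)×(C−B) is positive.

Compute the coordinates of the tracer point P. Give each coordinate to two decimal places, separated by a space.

A=(0,0), D=(11.00,0)
B = A + 3.00·(cos335°, sin335°) = (2.7189, -1.2679)
|BD| = 8.3776
circle(B,6.00) ∩ circle(D,3.00): a=5.8002, h=1.5354
  candidates: C₊=(8.2200,1.1276) cross=12.863; C₋=(8.6847,-1.9077) cross=-12.863
  mode + wants cross > 0 → take C=(8.2200,1.1276) (cross=12.863)
ex = (C−B)/|BC| = (0.9168,0.3992); ey = (-0.3992,0.9168)
P = B + -0.60·ex + -2.88·ey = (3.3186,-4.1479)

3.32 -4.15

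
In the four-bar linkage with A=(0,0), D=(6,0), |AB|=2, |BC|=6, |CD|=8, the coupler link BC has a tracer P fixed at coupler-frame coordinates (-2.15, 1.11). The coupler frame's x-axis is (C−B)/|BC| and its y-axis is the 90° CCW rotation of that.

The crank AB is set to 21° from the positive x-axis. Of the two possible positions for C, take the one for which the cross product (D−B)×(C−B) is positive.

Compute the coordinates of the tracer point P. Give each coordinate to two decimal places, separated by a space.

A=(0,0), D=(6.00,0)
B = A + 2.00·(cos21°, sin21°) = (1.8672, 0.7167)
|BD| = 4.1945
circle(B,6.00) ∩ circle(D,8.00): a=-1.2404, h=5.8704
  candidates: C₊=(1.6481,6.7127) cross=24.623; C₋=(-0.3581,-4.8554) cross=-24.623
  mode + wants cross > 0 → take C=(1.6481,6.7127) (cross=24.623)
ex = (C−B)/|BC| = (-0.0365,0.9993); ey = (-0.9993,-0.0365)
P = B + -2.15·ex + 1.11·ey = (0.8364,-1.4724)

0.84 -1.47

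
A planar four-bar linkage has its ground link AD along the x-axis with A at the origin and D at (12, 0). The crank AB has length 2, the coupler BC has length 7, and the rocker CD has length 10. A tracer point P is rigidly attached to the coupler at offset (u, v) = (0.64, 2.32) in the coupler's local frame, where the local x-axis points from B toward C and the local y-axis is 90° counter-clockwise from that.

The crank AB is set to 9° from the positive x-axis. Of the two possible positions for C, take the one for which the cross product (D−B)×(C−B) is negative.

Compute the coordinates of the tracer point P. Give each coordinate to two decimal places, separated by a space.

A=(0,0), D=(12.00,0)
B = A + 2.00·(cos9°, sin9°) = (1.9754, 0.3129)
|BD| = 10.0295
circle(B,7.00) ∩ circle(D,10.00): a=2.4723, h=6.5489
  candidates: C₊=(4.6507,6.7815) cross=65.682; C₋=(4.2421,-6.3100) cross=-65.682
  mode - wants cross < 0 → take C=(4.2421,-6.3100) (cross=-65.682)
ex = (C−B)/|BC| = (0.3238,-0.9461); ey = (0.9461,0.3238)
P = B + 0.64·ex + 2.32·ey = (4.3776,0.4586)

4.38 0.46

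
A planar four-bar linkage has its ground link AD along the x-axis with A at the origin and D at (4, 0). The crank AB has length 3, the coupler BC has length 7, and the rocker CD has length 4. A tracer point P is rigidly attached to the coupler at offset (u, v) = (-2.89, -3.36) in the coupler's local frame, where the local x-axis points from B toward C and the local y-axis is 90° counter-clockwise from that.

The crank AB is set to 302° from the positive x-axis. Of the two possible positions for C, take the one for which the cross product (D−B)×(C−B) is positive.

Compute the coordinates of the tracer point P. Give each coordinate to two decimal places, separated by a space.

3.70 -6.44

A=(0,0), D=(4.00,0)
B = A + 3.00·(cos302°, sin302°) = (1.5898, -2.5441)
|BD| = 3.5046
circle(B,7.00) ∩ circle(D,4.00): a=6.4604, h=2.6950
  candidates: C₊=(4.0765,3.9993) cross=9.445; C₋=(7.9893,0.2924) cross=-9.445
  mode + wants cross > 0 → take C=(4.0765,3.9993) (cross=9.445)
ex = (C−B)/|BC| = (0.3552,0.9348); ey = (-0.9348,0.3552)
P = B + -2.89·ex + -3.36·ey = (3.7039,-6.4393)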